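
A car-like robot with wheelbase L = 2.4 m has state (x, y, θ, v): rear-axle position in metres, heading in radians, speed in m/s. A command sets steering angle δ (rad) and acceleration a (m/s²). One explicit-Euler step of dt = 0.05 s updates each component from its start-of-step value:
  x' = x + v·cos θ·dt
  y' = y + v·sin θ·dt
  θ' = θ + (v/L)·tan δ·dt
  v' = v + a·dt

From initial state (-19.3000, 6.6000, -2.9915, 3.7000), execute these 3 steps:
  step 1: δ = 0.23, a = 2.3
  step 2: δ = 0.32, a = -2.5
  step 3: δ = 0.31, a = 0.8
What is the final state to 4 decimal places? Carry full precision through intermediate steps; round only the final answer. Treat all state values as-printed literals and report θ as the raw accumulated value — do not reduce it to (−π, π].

after step 1 (δ=0.23, a=2.3): (-19.482920, 6.572337, -2.973451, 3.815000)
after step 2 (δ=0.32, a=-2.5): (-19.670980, 6.540415, -2.947113, 3.690000)
after step 3 (δ=0.31, a=0.8): (-19.852002, 6.504759, -2.922488, 3.730000)

(-19.8520, 6.5048, -2.9225, 3.7300)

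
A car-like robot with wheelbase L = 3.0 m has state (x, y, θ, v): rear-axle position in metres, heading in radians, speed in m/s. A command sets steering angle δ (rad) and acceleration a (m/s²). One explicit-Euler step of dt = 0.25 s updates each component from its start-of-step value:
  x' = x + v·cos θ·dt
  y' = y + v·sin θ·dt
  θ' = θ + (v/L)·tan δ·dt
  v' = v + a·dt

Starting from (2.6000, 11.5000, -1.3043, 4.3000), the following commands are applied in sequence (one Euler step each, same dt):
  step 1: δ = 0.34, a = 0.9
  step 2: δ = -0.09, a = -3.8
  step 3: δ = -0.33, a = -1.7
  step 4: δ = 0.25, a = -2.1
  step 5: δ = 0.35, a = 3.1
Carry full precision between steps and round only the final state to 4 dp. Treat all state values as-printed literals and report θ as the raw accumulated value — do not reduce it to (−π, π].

after step 1 (δ=0.34, a=0.9): (2.883105, 10.462948, -1.177544, 4.525000)
after step 2 (δ=-0.09, a=-3.8): (3.316593, 9.418049, -1.211574, 3.575000)
after step 3 (δ=-0.33, a=-1.7): (3.630788, 8.581347, -1.313618, 3.150000)
after step 4 (δ=0.25, a=-2.1): (3.831091, 7.819746, -1.246590, 2.625000)
after step 5 (δ=0.35, a=3.1): (4.040143, 7.197684, -1.166740, 3.400000)

(4.0401, 7.1977, -1.1667, 3.4000)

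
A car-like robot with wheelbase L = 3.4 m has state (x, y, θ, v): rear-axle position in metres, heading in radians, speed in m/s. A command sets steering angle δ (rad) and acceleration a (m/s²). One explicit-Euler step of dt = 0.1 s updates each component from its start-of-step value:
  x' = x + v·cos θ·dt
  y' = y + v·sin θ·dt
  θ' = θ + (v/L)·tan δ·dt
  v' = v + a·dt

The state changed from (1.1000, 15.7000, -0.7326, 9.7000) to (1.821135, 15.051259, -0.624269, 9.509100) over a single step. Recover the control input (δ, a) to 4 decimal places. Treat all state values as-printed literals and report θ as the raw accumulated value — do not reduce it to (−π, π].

a = (v'−v)/dt = (-0.190900)/0.1 = -1.9090
Δθ = θ'−θ = 0.108331;  (v·dt/L) = 9.7000·0.1/3.4 = 0.285294
tan δ = Δθ·L/(v·dt) = 0.379717  →  δ = 0.3629

δ = 0.3629, a = -1.9090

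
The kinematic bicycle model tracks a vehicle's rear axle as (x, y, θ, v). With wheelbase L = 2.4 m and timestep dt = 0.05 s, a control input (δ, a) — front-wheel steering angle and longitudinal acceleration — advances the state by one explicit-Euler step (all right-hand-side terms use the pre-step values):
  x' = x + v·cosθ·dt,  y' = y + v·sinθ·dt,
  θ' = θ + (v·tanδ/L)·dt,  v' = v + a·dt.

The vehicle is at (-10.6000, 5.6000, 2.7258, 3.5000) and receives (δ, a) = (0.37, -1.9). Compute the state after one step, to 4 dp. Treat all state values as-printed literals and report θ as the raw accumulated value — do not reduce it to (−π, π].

x' = -10.6000 + 3.5000·cos(2.7258)·0.05 = -10.7601
y' = 5.6000 + 3.5000·sin(2.7258)·0.05 = 5.6707
θ' = 2.7258 + (3.5000/2.4)·tan(0.37)·0.05 = 2.7541
v' = 3.5000 − 1.9000·0.05 = 3.4050

(-10.7601, 5.6707, 2.7541, 3.4050)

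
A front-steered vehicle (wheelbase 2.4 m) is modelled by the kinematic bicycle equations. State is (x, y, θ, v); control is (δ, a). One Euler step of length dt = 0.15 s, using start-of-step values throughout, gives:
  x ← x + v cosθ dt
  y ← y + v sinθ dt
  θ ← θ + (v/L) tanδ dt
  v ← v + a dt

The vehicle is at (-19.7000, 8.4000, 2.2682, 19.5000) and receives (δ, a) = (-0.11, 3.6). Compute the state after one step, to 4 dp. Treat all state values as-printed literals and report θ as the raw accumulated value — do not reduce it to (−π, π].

x' = -19.7000 + 19.5000·cos(2.2682)·0.15 = -21.5785
y' = 8.4000 + 19.5000·sin(2.2682)·0.15 = 10.6420
θ' = 2.2682 + (19.5000/2.4)·tan(-0.11)·0.15 = 2.1336
v' = 19.5000 + 3.6000·0.15 = 20.0400

(-21.5785, 10.6420, 2.1336, 20.0400)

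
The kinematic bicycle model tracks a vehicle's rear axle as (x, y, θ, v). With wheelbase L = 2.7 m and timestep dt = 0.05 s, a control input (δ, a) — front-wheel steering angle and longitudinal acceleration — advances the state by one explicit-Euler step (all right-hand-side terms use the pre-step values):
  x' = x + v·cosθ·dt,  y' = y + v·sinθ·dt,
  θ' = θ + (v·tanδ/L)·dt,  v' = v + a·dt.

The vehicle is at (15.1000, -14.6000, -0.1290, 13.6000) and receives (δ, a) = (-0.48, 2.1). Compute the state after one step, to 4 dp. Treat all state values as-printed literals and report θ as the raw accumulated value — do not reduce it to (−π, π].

x' = 15.1000 + 13.6000·cos(-0.1290)·0.05 = 15.7743
y' = -14.6000 + 13.6000·sin(-0.1290)·0.05 = -14.6875
θ' = -0.1290 + (13.6000/2.7)·tan(-0.48)·0.05 = -0.2601
v' = 13.6000 + 2.1000·0.05 = 13.7050

(15.7743, -14.6875, -0.2601, 13.7050)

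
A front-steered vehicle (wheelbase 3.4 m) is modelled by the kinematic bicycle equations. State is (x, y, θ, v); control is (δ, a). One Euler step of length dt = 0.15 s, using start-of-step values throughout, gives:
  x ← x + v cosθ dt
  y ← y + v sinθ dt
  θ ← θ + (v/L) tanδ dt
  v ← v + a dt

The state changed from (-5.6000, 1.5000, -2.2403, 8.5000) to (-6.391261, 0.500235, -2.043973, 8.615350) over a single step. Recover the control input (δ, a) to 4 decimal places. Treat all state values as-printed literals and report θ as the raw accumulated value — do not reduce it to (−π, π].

a = (v'−v)/dt = (0.115350)/0.15 = 0.7690
Δθ = θ'−θ = 0.196327;  (v·dt/L) = 8.5000·0.15/3.4 = 0.375000
tan δ = Δθ·L/(v·dt) = 0.523539  →  δ = 0.4823

δ = 0.4823, a = 0.7690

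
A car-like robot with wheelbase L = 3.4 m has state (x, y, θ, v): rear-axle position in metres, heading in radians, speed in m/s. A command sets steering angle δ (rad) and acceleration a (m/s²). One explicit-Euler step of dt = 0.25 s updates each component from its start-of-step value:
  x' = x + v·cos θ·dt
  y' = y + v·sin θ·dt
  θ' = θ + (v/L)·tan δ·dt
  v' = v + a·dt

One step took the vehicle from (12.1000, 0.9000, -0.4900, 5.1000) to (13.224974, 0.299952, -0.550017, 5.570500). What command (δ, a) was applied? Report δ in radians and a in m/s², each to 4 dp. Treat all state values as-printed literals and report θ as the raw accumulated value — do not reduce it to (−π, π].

a = (v'−v)/dt = (0.470500)/0.25 = 1.8820
Δθ = θ'−θ = -0.060017;  (v·dt/L) = 5.1000·0.25/3.4 = 0.375000
tan δ = Δθ·L/(v·dt) = -0.160045  →  δ = -0.1587

δ = -0.1587, a = 1.8820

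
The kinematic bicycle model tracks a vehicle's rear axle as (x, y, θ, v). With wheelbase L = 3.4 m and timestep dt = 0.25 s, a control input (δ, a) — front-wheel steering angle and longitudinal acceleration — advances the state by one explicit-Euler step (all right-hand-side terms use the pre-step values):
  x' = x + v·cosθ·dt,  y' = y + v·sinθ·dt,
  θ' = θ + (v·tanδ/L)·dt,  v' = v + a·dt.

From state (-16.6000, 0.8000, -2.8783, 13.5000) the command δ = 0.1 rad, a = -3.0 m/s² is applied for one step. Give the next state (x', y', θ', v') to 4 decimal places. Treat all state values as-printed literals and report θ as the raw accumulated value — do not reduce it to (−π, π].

(-19.8587, -0.0784, -2.7787, 12.7500)

x' = -16.6000 + 13.5000·cos(-2.8783)·0.25 = -19.8587
y' = 0.8000 + 13.5000·sin(-2.8783)·0.25 = -0.0784
θ' = -2.8783 + (13.5000/3.4)·tan(0.1)·0.25 = -2.7787
v' = 13.5000 − 3.0000·0.25 = 12.7500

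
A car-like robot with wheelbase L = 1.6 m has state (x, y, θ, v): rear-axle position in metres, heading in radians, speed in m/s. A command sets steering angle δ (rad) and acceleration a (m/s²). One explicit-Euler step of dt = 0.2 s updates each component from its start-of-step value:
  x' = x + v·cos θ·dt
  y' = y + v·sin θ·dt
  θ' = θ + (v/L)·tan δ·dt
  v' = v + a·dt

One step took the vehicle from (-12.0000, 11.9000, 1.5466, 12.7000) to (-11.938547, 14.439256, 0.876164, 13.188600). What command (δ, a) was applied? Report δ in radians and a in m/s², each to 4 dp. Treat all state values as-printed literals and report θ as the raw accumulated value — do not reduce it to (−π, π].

a = (v'−v)/dt = (0.488600)/0.2 = 2.4430
Δθ = θ'−θ = -0.670436;  (v·dt/L) = 12.7000·0.2/1.6 = 1.587500
tan δ = Δθ·L/(v·dt) = -0.422322  →  δ = -0.3996

δ = -0.3996, a = 2.4430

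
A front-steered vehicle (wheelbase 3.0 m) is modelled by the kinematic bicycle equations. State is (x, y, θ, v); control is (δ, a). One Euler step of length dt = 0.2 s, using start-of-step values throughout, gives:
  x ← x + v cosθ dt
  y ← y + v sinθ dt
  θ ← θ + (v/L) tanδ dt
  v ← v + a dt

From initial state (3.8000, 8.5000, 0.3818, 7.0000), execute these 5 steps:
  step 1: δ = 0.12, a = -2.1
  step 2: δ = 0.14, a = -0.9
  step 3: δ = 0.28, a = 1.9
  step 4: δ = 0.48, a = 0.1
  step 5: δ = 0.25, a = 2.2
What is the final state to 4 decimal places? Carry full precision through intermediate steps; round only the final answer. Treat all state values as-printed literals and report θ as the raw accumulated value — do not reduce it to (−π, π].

after step 1 (δ=0.12, a=-2.1): (5.099194, 9.021628, 0.438070, 6.580000)
after step 2 (δ=0.14, a=-0.9): (6.290926, 9.579866, 0.499888, 6.400000)
after step 3 (δ=0.28, a=1.9): (7.414301, 10.193405, 0.622578, 6.780000)
after step 4 (δ=0.48, a=0.1): (8.515885, 10.984131, 0.857894, 6.800000)
after step 5 (δ=0.25, a=2.2): (9.405369, 12.012926, 0.973649, 7.240000)

(9.4054, 12.0129, 0.9736, 7.2400)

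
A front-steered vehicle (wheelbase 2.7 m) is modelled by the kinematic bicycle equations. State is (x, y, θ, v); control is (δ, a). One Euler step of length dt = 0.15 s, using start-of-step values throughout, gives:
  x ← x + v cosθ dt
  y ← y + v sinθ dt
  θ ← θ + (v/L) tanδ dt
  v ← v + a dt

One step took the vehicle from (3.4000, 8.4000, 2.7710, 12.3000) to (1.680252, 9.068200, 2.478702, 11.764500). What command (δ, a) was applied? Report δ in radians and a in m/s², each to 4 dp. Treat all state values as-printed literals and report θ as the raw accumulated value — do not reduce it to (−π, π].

δ = -0.4042, a = -3.5700

a = (v'−v)/dt = (-0.535500)/0.15 = -3.5700
Δθ = θ'−θ = -0.292298;  (v·dt/L) = 12.3000·0.15/2.7 = 0.683333
tan δ = Δθ·L/(v·dt) = -0.427753  →  δ = -0.4042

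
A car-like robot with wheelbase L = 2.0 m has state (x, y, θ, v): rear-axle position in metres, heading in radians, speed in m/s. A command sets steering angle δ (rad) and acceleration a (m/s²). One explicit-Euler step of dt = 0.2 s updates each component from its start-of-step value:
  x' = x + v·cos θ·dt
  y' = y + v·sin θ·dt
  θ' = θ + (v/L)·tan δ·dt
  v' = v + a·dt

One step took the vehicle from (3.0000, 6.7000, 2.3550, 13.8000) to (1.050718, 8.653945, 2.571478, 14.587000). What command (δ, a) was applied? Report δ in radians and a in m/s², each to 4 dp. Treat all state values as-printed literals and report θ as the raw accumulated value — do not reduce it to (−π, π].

a = (v'−v)/dt = (0.787000)/0.2 = 3.9350
Δθ = θ'−θ = 0.216478;  (v·dt/L) = 13.8000·0.2/2.0 = 1.380000
tan δ = Δθ·L/(v·dt) = 0.156868  →  δ = 0.1556

δ = 0.1556, a = 3.9350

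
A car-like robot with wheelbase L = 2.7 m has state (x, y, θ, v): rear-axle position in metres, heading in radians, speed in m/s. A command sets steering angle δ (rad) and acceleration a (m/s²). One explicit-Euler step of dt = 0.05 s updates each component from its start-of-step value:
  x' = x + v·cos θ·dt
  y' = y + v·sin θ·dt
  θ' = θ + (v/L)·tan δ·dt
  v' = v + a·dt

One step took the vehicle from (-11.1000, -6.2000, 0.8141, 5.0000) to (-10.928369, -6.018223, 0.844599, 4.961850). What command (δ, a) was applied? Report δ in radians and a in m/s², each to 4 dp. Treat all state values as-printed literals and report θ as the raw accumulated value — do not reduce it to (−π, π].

δ = 0.3182, a = -0.7630

a = (v'−v)/dt = (-0.038150)/0.05 = -0.7630
Δθ = θ'−θ = 0.030499;  (v·dt/L) = 5.0000·0.05/2.7 = 0.092593
tan δ = Δθ·L/(v·dt) = 0.329389  →  δ = 0.3182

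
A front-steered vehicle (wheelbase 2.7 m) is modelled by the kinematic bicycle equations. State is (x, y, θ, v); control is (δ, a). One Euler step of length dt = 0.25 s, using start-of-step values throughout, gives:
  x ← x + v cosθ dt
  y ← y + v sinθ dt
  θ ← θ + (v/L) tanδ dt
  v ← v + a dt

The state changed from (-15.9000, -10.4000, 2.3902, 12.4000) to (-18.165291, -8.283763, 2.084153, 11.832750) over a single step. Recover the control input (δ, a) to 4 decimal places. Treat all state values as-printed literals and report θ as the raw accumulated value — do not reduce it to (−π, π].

a = (v'−v)/dt = (-0.567250)/0.25 = -2.2690
Δθ = θ'−θ = -0.306047;  (v·dt/L) = 12.4000·0.25/2.7 = 1.148148
tan δ = Δθ·L/(v·dt) = -0.266557  →  δ = -0.2605

δ = -0.2605, a = -2.2690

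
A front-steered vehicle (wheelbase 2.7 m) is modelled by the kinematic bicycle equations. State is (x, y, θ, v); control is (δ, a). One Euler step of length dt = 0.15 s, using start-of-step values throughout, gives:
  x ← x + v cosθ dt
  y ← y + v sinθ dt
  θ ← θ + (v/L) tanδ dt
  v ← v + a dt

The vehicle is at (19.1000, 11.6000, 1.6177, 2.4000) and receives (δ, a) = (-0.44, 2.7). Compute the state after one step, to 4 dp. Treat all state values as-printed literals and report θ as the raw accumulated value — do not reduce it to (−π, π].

x' = 19.1000 + 2.4000·cos(1.6177)·0.15 = 19.0831
y' = 11.6000 + 2.4000·sin(1.6177)·0.15 = 11.9596
θ' = 1.6177 + (2.4000/2.7)·tan(-0.44)·0.15 = 1.5549
v' = 2.4000 + 2.7000·0.15 = 2.8050

(19.0831, 11.9596, 1.5549, 2.8050)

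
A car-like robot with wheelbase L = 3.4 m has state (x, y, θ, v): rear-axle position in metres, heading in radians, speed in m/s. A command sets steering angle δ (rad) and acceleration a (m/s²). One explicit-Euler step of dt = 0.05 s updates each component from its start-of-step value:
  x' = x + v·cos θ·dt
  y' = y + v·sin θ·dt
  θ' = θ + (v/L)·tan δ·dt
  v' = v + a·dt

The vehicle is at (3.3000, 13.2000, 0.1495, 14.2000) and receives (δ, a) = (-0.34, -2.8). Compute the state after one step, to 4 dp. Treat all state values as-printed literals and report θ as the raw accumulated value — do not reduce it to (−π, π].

(4.0021, 13.3058, 0.0756, 14.0600)

x' = 3.3000 + 14.2000·cos(0.1495)·0.05 = 4.0021
y' = 13.2000 + 14.2000·sin(0.1495)·0.05 = 13.3058
θ' = 0.1495 + (14.2000/3.4)·tan(-0.34)·0.05 = 0.0756
v' = 14.2000 − 2.8000·0.05 = 14.0600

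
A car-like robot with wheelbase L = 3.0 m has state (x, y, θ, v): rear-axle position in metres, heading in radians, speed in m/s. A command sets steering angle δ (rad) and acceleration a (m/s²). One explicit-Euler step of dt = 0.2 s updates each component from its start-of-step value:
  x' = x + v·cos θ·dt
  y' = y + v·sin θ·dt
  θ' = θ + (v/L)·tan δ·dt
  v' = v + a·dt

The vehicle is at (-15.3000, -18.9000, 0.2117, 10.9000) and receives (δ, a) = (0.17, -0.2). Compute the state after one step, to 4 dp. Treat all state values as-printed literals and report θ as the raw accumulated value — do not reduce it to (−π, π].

(-13.1687, -18.4419, 0.3364, 10.8600)

x' = -15.3000 + 10.9000·cos(0.2117)·0.2 = -13.1687
y' = -18.9000 + 10.9000·sin(0.2117)·0.2 = -18.4419
θ' = 0.2117 + (10.9000/3.0)·tan(0.17)·0.2 = 0.3364
v' = 10.9000 − 0.2000·0.2 = 10.8600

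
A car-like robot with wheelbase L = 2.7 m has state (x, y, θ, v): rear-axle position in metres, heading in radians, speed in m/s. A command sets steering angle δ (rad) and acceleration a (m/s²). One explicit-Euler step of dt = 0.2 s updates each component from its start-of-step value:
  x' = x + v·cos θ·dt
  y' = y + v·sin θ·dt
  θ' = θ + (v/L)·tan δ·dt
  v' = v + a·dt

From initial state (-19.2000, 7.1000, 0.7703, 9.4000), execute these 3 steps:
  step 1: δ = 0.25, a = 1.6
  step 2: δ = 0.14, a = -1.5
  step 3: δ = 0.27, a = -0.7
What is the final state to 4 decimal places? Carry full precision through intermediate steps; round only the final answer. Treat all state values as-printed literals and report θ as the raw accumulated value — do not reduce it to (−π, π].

(-15.7788, 11.6221, 1.2427, 9.2800)

after step 1 (δ=0.25, a=1.6): (-17.850721, 8.409139, 0.948094, 9.720000)
after step 2 (δ=0.14, a=-1.5): (-16.716916, 9.988260, 1.049557, 9.420000)
after step 3 (δ=0.27, a=-0.7): (-15.778769, 11.622071, 1.242673, 9.280000)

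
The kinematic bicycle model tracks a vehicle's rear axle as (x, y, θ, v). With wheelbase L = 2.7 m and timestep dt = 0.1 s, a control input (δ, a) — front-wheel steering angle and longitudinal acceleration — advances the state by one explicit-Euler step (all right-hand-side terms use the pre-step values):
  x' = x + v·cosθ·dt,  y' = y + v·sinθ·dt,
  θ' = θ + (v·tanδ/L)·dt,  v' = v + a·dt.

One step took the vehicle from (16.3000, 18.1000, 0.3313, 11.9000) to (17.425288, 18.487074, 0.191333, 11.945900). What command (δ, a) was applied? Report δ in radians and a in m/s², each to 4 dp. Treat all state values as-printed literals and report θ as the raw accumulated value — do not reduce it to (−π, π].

δ = -0.3075, a = 0.4590

a = (v'−v)/dt = (0.045900)/0.1 = 0.4590
Δθ = θ'−θ = -0.139967;  (v·dt/L) = 11.9000·0.1/2.7 = 0.440741
tan δ = Δθ·L/(v·dt) = -0.317572  →  δ = -0.3075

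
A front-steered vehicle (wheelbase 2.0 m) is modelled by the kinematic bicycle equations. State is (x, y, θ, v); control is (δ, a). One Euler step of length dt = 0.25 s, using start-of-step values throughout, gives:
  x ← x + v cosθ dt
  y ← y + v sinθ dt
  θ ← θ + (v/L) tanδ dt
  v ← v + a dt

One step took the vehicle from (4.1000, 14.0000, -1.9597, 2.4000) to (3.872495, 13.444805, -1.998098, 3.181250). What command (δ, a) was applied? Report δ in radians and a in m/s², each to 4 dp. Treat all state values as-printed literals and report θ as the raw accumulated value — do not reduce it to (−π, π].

δ = -0.1273, a = 3.1250

a = (v'−v)/dt = (0.781250)/0.25 = 3.1250
Δθ = θ'−θ = -0.038398;  (v·dt/L) = 2.4000·0.25/2.0 = 0.300000
tan δ = Δθ·L/(v·dt) = -0.127993  →  δ = -0.1273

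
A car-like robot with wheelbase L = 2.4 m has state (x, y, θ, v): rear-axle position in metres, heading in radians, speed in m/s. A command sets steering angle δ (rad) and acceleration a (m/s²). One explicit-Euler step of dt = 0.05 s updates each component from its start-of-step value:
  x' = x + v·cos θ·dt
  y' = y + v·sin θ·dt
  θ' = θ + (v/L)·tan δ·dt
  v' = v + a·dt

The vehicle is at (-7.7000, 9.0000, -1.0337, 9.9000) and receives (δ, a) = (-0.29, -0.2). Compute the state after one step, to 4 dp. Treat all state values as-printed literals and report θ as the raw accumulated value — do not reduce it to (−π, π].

x' = -7.7000 + 9.9000·cos(-1.0337)·0.05 = -7.4467
y' = 9.0000 + 9.9000·sin(-1.0337)·0.05 = 8.5747
θ' = -1.0337 + (9.9000/2.4)·tan(-0.29)·0.05 = -1.0952
v' = 9.9000 − 0.2000·0.05 = 9.8900

(-7.4467, 8.5747, -1.0952, 9.8900)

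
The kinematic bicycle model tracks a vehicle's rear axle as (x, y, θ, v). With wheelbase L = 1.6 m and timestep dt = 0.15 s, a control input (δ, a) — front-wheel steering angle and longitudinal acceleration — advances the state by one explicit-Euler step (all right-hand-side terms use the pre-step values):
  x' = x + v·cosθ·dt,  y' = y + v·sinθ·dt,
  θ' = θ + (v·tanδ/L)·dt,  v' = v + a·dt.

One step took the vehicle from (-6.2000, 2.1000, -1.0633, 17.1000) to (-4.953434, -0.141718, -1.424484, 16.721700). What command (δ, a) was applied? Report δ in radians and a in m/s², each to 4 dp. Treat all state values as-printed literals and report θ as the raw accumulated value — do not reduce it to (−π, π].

a = (v'−v)/dt = (-0.378300)/0.15 = -2.5220
Δθ = θ'−θ = -0.361184;  (v·dt/L) = 17.1000·0.15/1.6 = 1.603125
tan δ = Δθ·L/(v·dt) = -0.225300  →  δ = -0.2216

δ = -0.2216, a = -2.5220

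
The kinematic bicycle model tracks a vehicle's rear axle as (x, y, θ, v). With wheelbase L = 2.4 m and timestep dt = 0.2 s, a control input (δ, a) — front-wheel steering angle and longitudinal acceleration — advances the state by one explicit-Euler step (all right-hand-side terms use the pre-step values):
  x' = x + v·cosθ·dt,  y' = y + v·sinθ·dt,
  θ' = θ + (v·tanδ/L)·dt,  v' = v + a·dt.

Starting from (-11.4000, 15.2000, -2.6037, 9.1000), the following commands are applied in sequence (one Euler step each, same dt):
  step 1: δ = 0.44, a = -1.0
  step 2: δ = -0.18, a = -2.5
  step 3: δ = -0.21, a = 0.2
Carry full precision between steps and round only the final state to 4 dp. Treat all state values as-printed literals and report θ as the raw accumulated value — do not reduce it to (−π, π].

after step 1 (δ=0.44, a=-1.0): (-12.962998, 14.267564, -2.246691, 8.900000)
after step 2 (δ=-0.18, a=-2.5): (-14.076559, 12.878902, -2.381652, 8.400000)
after step 3 (δ=-0.21, a=0.2): (-15.294352, 11.721586, -2.530852, 8.440000)

(-15.2944, 11.7216, -2.5309, 8.4400)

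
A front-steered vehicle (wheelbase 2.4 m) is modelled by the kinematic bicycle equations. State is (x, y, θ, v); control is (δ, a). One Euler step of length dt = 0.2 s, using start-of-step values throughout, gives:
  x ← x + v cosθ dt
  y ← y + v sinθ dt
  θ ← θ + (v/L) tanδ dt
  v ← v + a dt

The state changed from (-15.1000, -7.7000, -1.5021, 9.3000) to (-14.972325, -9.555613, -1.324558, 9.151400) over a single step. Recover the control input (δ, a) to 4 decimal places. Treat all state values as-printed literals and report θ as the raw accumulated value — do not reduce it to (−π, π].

a = (v'−v)/dt = (-0.148600)/0.2 = -0.7430
Δθ = θ'−θ = 0.177542;  (v·dt/L) = 9.3000·0.2/2.4 = 0.775000
tan δ = Δθ·L/(v·dt) = 0.229086  →  δ = 0.2252

δ = 0.2252, a = -0.7430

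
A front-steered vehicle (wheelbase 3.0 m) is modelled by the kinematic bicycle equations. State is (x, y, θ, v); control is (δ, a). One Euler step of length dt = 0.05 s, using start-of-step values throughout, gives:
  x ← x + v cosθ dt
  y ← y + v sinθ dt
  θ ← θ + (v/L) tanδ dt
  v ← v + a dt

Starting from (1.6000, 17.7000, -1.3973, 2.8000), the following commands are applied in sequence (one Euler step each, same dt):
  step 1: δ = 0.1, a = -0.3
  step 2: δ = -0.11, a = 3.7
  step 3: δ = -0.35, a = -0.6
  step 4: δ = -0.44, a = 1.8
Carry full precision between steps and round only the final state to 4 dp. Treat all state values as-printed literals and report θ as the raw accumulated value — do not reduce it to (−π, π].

after step 1 (δ=0.1, a=-0.3): (1.624168, 17.562102, -1.392618, 2.785000)
after step 2 (δ=-0.11, a=3.7): (1.648848, 17.425056, -1.397744, 2.970000)
after step 3 (δ=-0.35, a=-0.6): (1.674418, 17.278774, -1.415813, 2.940000)
after step 4 (δ=-0.44, a=1.8): (1.697110, 17.133536, -1.438881, 3.030000)

(1.6971, 17.1335, -1.4389, 3.0300)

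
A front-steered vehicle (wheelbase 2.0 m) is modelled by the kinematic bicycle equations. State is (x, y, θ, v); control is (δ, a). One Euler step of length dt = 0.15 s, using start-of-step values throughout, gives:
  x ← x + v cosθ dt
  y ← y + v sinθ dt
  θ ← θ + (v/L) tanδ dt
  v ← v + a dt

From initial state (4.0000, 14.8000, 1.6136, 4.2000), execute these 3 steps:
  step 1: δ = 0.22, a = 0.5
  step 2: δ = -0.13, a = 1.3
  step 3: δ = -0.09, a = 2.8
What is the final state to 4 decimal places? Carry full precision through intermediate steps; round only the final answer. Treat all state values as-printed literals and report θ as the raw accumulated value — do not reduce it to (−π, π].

(3.8528, 16.7354, 1.6119, 4.8900)

after step 1 (δ=0.22, a=0.5): (3.973042, 15.429423, 1.684040, 4.275000)
after step 2 (δ=-0.13, a=1.3): (3.900579, 16.066566, 1.642122, 4.470000)
after step 3 (δ=-0.09, a=2.8): (3.852796, 16.735361, 1.611868, 4.890000)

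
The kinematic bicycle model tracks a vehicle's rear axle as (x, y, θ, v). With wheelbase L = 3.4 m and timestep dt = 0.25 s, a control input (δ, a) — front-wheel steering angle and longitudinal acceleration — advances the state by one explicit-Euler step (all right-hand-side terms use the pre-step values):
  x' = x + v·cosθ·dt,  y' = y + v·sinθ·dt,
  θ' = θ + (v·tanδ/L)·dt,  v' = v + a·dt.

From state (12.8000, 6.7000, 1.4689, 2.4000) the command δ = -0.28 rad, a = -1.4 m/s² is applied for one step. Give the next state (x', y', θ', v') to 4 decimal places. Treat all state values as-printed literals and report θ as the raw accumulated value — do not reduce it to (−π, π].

x' = 12.8000 + 2.4000·cos(1.4689)·0.25 = 12.8610
y' = 6.7000 + 2.4000·sin(1.4689)·0.25 = 7.2969
θ' = 1.4689 + (2.4000/3.4)·tan(-0.28)·0.25 = 1.4182
v' = 2.4000 − 1.4000·0.25 = 2.0500

(12.8610, 7.2969, 1.4182, 2.0500)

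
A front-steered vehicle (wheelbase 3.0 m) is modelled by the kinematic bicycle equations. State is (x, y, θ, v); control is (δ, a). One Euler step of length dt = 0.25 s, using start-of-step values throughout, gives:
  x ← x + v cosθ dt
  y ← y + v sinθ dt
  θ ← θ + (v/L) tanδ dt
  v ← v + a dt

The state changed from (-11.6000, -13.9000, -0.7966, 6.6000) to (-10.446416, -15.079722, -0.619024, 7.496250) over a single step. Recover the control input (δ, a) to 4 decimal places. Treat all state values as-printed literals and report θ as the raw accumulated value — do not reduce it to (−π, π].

a = (v'−v)/dt = (0.896250)/0.25 = 3.5850
Δθ = θ'−θ = 0.177576;  (v·dt/L) = 6.6000·0.25/3.0 = 0.550000
tan δ = Δθ·L/(v·dt) = 0.322865  →  δ = 0.3123

δ = 0.3123, a = 3.5850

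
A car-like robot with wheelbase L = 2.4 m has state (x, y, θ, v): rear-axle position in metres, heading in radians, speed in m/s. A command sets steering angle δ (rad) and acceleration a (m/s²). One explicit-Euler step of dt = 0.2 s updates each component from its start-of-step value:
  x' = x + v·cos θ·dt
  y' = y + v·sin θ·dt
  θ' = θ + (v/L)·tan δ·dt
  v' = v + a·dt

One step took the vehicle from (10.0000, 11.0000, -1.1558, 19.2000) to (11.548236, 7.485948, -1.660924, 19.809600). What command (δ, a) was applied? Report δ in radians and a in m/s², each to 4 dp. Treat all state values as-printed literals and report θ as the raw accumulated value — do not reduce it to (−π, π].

δ = -0.3058, a = 3.0480

a = (v'−v)/dt = (0.609600)/0.2 = 3.0480
Δθ = θ'−θ = -0.505124;  (v·dt/L) = 19.2000·0.2/2.4 = 1.600000
tan δ = Δθ·L/(v·dt) = -0.315703  →  δ = -0.3058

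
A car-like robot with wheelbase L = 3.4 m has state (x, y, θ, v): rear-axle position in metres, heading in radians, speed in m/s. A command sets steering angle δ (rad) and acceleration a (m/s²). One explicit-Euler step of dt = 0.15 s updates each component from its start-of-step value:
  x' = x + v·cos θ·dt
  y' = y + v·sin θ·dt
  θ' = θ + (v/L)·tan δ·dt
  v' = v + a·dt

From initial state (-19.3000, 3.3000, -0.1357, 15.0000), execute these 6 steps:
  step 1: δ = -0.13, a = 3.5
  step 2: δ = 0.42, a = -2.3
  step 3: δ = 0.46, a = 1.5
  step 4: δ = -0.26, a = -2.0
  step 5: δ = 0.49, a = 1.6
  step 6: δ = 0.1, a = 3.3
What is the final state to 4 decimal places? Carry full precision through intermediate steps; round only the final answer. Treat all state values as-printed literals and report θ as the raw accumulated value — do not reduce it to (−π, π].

(-6.2998, 5.4129, 0.6580, 15.8400)

after step 1 (δ=-0.13, a=3.5): (-17.070685, 2.995611, -0.222217, 15.525000)
after step 2 (δ=0.42, a=-2.3): (-14.799196, 2.482371, 0.083652, 15.180000)
after step 3 (δ=0.46, a=1.5): (-12.530158, 2.672625, 0.415457, 15.405000)
after step 4 (δ=-0.26, a=-2.0): (-10.415979, 3.605262, 0.234660, 15.105000)
after step 5 (δ=0.49, a=1.6): (-8.212325, 4.132077, 0.590108, 15.345000)
after step 6 (δ=0.1, a=3.3): (-6.299847, 5.412888, 0.658034, 15.840000)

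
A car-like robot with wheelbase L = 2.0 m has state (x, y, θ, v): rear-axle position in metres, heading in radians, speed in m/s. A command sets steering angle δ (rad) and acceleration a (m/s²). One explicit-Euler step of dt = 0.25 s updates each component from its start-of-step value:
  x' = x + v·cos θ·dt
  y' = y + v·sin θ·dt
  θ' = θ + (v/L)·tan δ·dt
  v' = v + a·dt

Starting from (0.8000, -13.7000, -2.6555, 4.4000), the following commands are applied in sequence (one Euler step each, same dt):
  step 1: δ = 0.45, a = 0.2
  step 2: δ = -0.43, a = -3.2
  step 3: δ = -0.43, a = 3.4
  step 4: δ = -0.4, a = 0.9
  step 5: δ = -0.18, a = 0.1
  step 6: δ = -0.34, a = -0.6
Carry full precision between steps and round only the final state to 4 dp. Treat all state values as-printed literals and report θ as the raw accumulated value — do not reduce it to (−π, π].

after step 1 (δ=0.45, a=0.2): (-0.172582, -14.213892, -2.389820, 4.450000)
after step 2 (δ=-0.43, a=-3.2): (-0.985240, -14.973657, -2.644928, 3.650000)
after step 3 (δ=-0.43, a=3.4): (-1.787488, -15.408460, -2.854174, 4.500000)
after step 4 (δ=-0.4, a=0.9): (-2.866339, -15.727373, -3.091995, 4.725000)
after step 5 (δ=-0.18, a=0.1): (-4.046137, -15.785937, -3.199470, 4.750000)
after step 6 (δ=-0.34, a=-0.6): (-5.231648, -15.717245, -3.409502, 4.600000)

(-5.2316, -15.7172, -3.4095, 4.6000)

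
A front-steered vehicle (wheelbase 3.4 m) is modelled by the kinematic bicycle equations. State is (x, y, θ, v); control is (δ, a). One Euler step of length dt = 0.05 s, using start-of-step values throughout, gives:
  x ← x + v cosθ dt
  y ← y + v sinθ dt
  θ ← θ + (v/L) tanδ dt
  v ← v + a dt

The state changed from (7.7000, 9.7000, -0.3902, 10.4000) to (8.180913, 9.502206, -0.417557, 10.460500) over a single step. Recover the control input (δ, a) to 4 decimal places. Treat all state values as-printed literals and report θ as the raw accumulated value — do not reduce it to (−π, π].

a = (v'−v)/dt = (0.060500)/0.05 = 1.2100
Δθ = θ'−θ = -0.027357;  (v·dt/L) = 10.4000·0.05/3.4 = 0.152941
tan δ = Δθ·L/(v·dt) = -0.178873  →  δ = -0.1770

δ = -0.1770, a = 1.2100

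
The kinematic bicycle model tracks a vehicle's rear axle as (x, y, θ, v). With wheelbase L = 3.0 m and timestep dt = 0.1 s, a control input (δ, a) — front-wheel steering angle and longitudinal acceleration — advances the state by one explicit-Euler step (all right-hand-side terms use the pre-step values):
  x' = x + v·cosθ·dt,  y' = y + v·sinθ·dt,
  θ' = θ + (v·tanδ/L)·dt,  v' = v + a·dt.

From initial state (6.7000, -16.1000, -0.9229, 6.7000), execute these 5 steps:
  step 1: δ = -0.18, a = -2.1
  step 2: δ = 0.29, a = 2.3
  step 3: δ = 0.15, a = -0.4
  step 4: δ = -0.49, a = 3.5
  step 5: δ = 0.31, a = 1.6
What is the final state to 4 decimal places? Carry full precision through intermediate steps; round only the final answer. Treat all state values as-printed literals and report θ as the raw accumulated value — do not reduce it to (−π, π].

(8.7155, -18.7870, -0.9088, 7.1900)

after step 1 (δ=-0.18, a=-2.1): (7.104352, -16.634228, -0.963540, 6.490000)
after step 2 (δ=0.29, a=2.3): (7.474682, -17.167198, -0.898983, 6.720000)
after step 3 (δ=0.15, a=-0.4): (7.892939, -17.693168, -0.865129, 6.680000)
after step 4 (δ=-0.49, a=3.5): (8.326165, -18.201636, -0.983897, 7.030000)
after step 5 (δ=0.31, a=1.6): (8.715474, -18.786997, -0.908833, 7.190000)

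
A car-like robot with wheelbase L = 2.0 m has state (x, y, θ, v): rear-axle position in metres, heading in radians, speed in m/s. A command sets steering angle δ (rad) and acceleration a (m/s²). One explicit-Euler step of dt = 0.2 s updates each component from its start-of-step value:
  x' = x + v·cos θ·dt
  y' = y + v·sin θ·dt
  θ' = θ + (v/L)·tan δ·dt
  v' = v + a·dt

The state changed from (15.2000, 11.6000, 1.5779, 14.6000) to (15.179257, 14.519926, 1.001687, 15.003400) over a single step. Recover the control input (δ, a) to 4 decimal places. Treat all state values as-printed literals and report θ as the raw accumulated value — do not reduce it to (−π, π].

a = (v'−v)/dt = (0.403400)/0.2 = 2.0170
Δθ = θ'−θ = -0.576213;  (v·dt/L) = 14.6000·0.2/2.0 = 1.460000
tan δ = Δθ·L/(v·dt) = -0.394666  →  δ = -0.3759

δ = -0.3759, a = 2.0170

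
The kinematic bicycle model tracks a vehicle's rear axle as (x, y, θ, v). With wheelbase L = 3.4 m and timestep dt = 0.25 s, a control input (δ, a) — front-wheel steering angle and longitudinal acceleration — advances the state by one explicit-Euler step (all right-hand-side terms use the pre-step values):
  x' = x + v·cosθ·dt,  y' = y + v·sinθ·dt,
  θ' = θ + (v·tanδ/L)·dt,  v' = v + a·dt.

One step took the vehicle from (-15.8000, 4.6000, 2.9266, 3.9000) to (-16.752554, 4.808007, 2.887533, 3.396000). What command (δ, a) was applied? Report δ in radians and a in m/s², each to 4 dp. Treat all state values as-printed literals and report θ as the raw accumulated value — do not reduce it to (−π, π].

a = (v'−v)/dt = (-0.504000)/0.25 = -2.0160
Δθ = θ'−θ = -0.039067;  (v·dt/L) = 3.9000·0.25/3.4 = 0.286765
tan δ = Δθ·L/(v·dt) = -0.136234  →  δ = -0.1354

δ = -0.1354, a = -2.0160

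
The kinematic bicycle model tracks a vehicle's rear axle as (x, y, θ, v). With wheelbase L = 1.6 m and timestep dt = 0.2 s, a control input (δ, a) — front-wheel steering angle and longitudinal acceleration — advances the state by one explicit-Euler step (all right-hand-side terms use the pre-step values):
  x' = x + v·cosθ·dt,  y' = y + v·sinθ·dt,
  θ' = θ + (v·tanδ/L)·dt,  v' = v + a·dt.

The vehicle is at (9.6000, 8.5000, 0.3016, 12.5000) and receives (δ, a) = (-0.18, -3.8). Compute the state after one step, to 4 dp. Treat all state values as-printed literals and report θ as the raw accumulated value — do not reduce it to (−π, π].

(11.9872, 9.2426, 0.0173, 11.7400)

x' = 9.6000 + 12.5000·cos(0.3016)·0.2 = 11.9872
y' = 8.5000 + 12.5000·sin(0.3016)·0.2 = 9.2426
θ' = 0.3016 + (12.5000/1.6)·tan(-0.18)·0.2 = 0.0173
v' = 12.5000 − 3.8000·0.2 = 11.7400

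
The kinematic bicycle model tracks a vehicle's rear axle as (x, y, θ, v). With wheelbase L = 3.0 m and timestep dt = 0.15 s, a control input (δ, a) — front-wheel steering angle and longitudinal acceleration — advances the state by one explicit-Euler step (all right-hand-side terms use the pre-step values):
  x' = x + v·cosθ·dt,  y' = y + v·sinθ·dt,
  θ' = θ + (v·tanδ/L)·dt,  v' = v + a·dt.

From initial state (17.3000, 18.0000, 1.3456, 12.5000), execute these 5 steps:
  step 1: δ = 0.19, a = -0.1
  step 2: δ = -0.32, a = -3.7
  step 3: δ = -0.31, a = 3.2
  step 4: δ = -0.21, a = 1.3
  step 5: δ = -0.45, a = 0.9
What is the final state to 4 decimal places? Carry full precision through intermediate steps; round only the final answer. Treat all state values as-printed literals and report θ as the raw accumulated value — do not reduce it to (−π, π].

(20.4831, 26.5462, 0.6312, 12.7400)

after step 1 (δ=0.19, a=-0.1): (17.718683, 19.827657, 1.465800, 12.485000)
after step 2 (δ=-0.32, a=-3.7): (17.914954, 21.690093, 1.258930, 11.930000)
after step 3 (δ=-0.31, a=3.2): (18.464036, 23.393273, 1.067855, 12.410000)
after step 4 (δ=-0.21, a=1.3): (19.361288, 25.024260, 0.935600, 12.605000)
after step 5 (δ=-0.45, a=0.9): (20.483138, 26.546229, 0.631154, 12.740000)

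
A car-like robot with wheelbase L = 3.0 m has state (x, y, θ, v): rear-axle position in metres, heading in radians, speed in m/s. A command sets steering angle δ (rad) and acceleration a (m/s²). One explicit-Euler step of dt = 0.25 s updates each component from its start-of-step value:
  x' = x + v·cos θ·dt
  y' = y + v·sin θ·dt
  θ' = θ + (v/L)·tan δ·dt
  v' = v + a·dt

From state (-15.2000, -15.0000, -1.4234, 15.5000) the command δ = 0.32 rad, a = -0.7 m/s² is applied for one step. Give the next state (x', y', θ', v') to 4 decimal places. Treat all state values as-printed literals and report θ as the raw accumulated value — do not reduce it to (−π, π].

x' = -15.2000 + 15.5000·cos(-1.4234)·0.25 = -14.6309
y' = -15.0000 + 15.5000·sin(-1.4234)·0.25 = -18.8330
θ' = -1.4234 + (15.5000/3.0)·tan(0.32)·0.25 = -0.9954
v' = 15.5000 − 0.7000·0.25 = 15.3250

(-14.6309, -18.8330, -0.9954, 15.3250)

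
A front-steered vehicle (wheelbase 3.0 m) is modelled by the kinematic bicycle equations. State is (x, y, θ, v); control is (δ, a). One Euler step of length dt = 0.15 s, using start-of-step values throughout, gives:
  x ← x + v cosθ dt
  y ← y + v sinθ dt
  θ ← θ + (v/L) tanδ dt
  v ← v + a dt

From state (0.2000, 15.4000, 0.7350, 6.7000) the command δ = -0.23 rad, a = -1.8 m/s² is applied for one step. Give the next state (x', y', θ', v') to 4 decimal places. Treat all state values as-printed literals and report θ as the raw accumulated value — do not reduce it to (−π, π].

x' = 0.2000 + 6.7000·cos(0.7350)·0.15 = 0.9455
y' = 15.4000 + 6.7000·sin(0.7350)·0.15 = 16.0739
θ' = 0.7350 + (6.7000/3.0)·tan(-0.23)·0.15 = 0.6566
v' = 6.7000 − 1.8000·0.15 = 6.4300

(0.9455, 16.0739, 0.6566, 6.4300)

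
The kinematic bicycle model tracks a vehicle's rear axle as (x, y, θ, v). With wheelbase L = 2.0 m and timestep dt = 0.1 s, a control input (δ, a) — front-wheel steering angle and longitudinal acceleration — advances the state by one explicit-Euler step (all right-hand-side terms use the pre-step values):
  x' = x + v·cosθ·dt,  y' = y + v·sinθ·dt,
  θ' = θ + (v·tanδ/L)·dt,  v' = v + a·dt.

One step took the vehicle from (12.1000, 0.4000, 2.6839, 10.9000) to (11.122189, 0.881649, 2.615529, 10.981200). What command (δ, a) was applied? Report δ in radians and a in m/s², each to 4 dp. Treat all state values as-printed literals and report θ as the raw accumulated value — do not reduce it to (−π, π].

a = (v'−v)/dt = (0.081200)/0.1 = 0.8120
Δθ = θ'−θ = -0.068371;  (v·dt/L) = 10.9000·0.1/2.0 = 0.545000
tan δ = Δθ·L/(v·dt) = -0.125451  →  δ = -0.1248

δ = -0.1248, a = 0.8120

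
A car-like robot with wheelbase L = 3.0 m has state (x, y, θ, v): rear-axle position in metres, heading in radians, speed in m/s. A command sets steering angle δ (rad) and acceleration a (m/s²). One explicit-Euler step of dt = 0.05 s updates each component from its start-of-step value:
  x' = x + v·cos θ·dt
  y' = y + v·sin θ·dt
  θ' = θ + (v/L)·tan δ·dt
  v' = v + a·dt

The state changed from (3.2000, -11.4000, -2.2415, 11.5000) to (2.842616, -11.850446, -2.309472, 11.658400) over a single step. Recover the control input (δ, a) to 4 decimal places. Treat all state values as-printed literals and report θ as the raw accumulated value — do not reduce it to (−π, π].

δ = -0.3408, a = 3.1680

a = (v'−v)/dt = (0.158400)/0.05 = 3.1680
Δθ = θ'−θ = -0.067972;  (v·dt/L) = 11.5000·0.05/3.0 = 0.191667
tan δ = Δθ·L/(v·dt) = -0.354637  →  δ = -0.3408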